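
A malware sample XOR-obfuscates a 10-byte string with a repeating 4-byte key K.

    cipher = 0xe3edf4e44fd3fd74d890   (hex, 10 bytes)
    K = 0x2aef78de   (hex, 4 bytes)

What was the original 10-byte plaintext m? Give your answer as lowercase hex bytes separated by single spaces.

c9 02 8c 3a 65 3c 85 aa f2 7f

The 4-byte key repeats, so the effective keystream is 2a ef 78 de 2a ef 78 de 2a ef.
byte 0: 11100011 ^ 00101010 = 11001001
byte 1: 11101101 ^ 11101111 = 00000010
byte 2: 11110100 ^ 01111000 = 10001100
byte 3: 11100100 ^ 11011110 = 00111010
byte 4: 01001111 ^ 00101010 = 01100101
byte 5: 11010011 ^ 11101111 = 00111100
byte 6: 11111101 ^ 01111000 = 10000101
byte 7: 01110100 ^ 11011110 = 10101010
byte 8: 11011000 ^ 00101010 = 11110010
byte 9: 10010000 ^ 11101111 = 01111111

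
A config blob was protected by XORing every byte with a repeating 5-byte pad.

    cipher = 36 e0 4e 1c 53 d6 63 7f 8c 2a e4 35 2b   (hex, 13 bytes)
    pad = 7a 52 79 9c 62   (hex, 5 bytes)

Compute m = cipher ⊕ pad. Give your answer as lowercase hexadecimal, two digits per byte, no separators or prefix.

4cb2378031ac310610489e6752

The 5-byte key repeats, so the effective keystream is 7a 52 79 9c 62 7a 52 79 9c 62 7a 52 79.
byte 0: 36 XOR 7a = 4c
byte 1: e0 XOR 52 = b2
byte 2: 4e XOR 79 = 37
byte 3: 1c XOR 9c = 80
byte 4: 53 XOR 62 = 31
byte 5: d6 XOR 7a = ac
byte 6: 63 XOR 52 = 31
byte 7: 7f XOR 79 = 06
byte 8: 8c XOR 9c = 10
byte 9: 2a XOR 62 = 48
byte 10: e4 XOR 7a = 9e
byte 11: 35 XOR 52 = 67
byte 12: 2b XOR 79 = 52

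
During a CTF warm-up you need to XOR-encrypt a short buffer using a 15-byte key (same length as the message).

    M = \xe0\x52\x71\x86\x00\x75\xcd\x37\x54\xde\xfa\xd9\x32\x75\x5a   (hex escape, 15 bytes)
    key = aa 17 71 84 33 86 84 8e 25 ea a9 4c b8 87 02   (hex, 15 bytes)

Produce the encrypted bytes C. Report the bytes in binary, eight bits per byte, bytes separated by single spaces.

XOR is its own inverse, so applying the key byte-wise gives the result directly.
11100000 xor 10101010 = 01001010
01010010 xor 00010111 = 01000101
01110001 xor 01110001 = 00000000
10000110 xor 10000100 = 00000010
00000000 xor 00110011 = 00110011
01110101 xor 10000110 = 11110011
11001101 xor 10000100 = 01001001
00110111 xor 10001110 = 10111001
01010100 xor 00100101 = 01110001
11011110 xor 11101010 = 00110100
11111010 xor 10101001 = 01010011
11011001 xor 01001100 = 10010101
00110010 xor 10111000 = 10001010
01110101 xor 10000111 = 11110010
01011010 xor 00000010 = 01011000

01001010 01000101 00000000 00000010 00110011 11110011 01001001 10111001 01110001 00110100 01010011 10010101 10001010 11110010 01011000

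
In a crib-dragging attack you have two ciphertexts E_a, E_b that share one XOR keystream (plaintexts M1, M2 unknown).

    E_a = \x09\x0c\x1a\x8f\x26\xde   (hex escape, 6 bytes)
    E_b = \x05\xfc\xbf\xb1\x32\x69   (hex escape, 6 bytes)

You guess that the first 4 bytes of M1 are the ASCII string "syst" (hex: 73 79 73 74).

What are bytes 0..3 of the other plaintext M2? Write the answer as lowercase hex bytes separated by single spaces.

First, E_a ⊕ E_b = (M1 ⊕ K) ⊕ (M2 ⊕ K) = M1 ⊕ M2, so the key drops out. Then M2 = (M1 ⊕ M2) ⊕ M1 over the first 4 bytes.
byte 0: (09 XOR 05) XOR 73 = 0c XOR 73 = 7f
byte 1: (0c XOR fc) XOR 79 = f0 XOR 79 = 89
byte 2: (1a XOR bf) XOR 73 = a5 XOR 73 = d6
byte 3: (8f XOR b1) XOR 74 = 3e XOR 74 = 4a

7f 89 d6 4a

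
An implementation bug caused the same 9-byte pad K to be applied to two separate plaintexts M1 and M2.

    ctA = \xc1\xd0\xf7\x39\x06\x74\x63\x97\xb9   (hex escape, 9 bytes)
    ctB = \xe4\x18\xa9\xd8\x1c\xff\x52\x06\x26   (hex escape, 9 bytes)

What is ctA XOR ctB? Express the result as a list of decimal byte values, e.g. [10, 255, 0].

[37, 200, 94, 225, 26, 139, 49, 145, 159]

ctA ⊕ ctB = (M1 ⊕ K) ⊕ (M2 ⊕ K) = M1 ⊕ M2 — the shared key cancels under XOR.
11000001 XOR 11100100 = 00100101
11010000 XOR 00011000 = 11001000
11110111 XOR 10101001 = 01011110
00111001 XOR 11011000 = 11100001
00000110 XOR 00011100 = 00011010
01110100 XOR 11111111 = 10001011
01100011 XOR 01010010 = 00110001
10010111 XOR 00000110 = 10010001
10111001 XOR 00100110 = 10011111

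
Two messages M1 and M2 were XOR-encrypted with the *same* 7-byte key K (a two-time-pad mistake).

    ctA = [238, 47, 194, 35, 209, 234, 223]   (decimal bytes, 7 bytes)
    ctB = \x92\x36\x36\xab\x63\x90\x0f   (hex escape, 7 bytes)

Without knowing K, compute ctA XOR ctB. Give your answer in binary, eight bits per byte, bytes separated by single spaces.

ctA ⊕ ctB = (M1 ⊕ K) ⊕ (M2 ⊕ K) = M1 ⊕ M2 — the shared key cancels under XOR.
ee ^ 92 = 7c
2f ^ 36 = 19
c2 ^ 36 = f4
23 ^ ab = 88
d1 ^ 63 = b2
ea ^ 90 = 7a
df ^ 0f = d0

01111100 00011001 11110100 10001000 10110010 01111010 11010000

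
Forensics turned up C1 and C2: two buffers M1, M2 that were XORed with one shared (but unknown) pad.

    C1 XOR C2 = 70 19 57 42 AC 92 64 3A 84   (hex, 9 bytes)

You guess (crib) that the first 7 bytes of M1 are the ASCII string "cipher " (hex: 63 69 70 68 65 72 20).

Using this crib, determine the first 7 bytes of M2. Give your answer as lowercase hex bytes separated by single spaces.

Since C1 ⊕ C2 = M1 ⊕ M2, XORing with the guessed M1 bytes yields the corresponding M2 bytes: M2 = (C1 ⊕ C2) ⊕ M1.
70 xor 63 = 13
19 xor 69 = 70
57 xor 70 = 27
42 xor 68 = 2a
ac xor 65 = c9
92 xor 72 = e0
64 xor 20 = 44

13 70 27 2a c9 e0 44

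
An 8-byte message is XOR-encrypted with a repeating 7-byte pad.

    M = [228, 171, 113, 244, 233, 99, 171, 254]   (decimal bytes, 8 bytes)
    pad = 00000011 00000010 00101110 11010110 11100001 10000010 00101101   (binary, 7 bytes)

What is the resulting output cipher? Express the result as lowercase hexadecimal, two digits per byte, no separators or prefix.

e7a95f2208e186fd

The 7-byte key repeats, so the effective keystream is 03 02 2e d6 e1 82 2d 03.
byte 0: e4 xor 03 = e7
byte 1: ab xor 02 = a9
byte 2: 71 xor 2e = 5f
byte 3: f4 xor d6 = 22
byte 4: e9 xor e1 = 08
byte 5: 63 xor 82 = e1
byte 6: ab xor 2d = 86
byte 7: fe xor 03 = fd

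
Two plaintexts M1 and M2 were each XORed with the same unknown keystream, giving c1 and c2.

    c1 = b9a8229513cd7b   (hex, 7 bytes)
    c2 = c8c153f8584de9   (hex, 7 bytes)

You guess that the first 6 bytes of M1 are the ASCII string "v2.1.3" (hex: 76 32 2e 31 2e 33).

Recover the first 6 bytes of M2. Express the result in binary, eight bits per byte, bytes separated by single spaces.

00000111 01011011 01011111 01011100 01100101 10110011

First, c1 ⊕ c2 = (M1 ⊕ K) ⊕ (M2 ⊕ K) = M1 ⊕ M2, so the key drops out. Then M2 = (M1 ⊕ M2) ⊕ M1 over the first 6 bytes.
byte 0: (b9 xor c8) xor 76 = 71 xor 76 = 07
byte 1: (a8 xor c1) xor 32 = 69 xor 32 = 5b
byte 2: (22 xor 53) xor 2e = 71 xor 2e = 5f
byte 3: (95 xor f8) xor 31 = 6d xor 31 = 5c
byte 4: (13 xor 58) xor 2e = 4b xor 2e = 65
byte 5: (cd xor 4d) xor 33 = 80 xor 33 = b3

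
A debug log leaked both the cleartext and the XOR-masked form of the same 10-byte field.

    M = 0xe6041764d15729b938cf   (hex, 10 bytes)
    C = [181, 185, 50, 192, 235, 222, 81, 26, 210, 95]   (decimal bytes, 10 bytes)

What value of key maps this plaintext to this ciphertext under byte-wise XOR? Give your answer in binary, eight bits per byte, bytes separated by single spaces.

Since C = M ⊕ key, XORing both sides with M gives key = M ⊕ C.
e6 xor b5 = 53
04 xor b9 = bd
17 xor 32 = 25
64 xor c0 = a4
d1 xor eb = 3a
57 xor de = 89
29 xor 51 = 78
b9 xor 1a = a3
38 xor d2 = ea
cf xor 5f = 90

01010011 10111101 00100101 10100100 00111010 10001001 01111000 10100011 11101010 10010000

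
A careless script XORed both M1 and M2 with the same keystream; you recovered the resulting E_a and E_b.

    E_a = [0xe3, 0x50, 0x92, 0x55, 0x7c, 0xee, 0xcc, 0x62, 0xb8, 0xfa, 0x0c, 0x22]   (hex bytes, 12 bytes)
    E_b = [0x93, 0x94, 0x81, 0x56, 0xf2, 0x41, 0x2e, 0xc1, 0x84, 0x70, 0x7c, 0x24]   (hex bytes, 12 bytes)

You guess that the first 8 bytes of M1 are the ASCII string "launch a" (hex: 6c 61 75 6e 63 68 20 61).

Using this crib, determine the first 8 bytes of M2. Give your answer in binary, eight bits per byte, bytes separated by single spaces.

00011100 10100101 01100110 01101101 11101101 11000111 11000010 11000010

First, E_a ⊕ E_b = (M1 ⊕ K) ⊕ (M2 ⊕ K) = M1 ⊕ M2, so the key drops out. Then M2 = (M1 ⊕ M2) ⊕ M1 over the first 8 bytes.
byte 0: (e3 ^ 93) ^ 6c = 70 ^ 6c = 1c
byte 1: (50 ^ 94) ^ 61 = c4 ^ 61 = a5
byte 2: (92 ^ 81) ^ 75 = 13 ^ 75 = 66
byte 3: (55 ^ 56) ^ 6e = 03 ^ 6e = 6d
byte 4: (7c ^ f2) ^ 63 = 8e ^ 63 = ed
byte 5: (ee ^ 41) ^ 68 = af ^ 68 = c7
byte 6: (cc ^ 2e) ^ 20 = e2 ^ 20 = c2
byte 7: (62 ^ c1) ^ 61 = a3 ^ 61 = c2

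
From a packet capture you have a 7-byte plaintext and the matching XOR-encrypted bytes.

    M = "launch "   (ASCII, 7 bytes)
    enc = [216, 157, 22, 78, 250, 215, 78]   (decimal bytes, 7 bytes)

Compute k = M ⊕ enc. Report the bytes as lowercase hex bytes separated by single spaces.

b4 fc 63 20 99 bf 6e

Since enc = M ⊕ k, XORing both sides with M gives k = M ⊕ enc.
byte 0: 6c ^ d8 = b4
byte 1: 61 ^ 9d = fc
byte 2: 75 ^ 16 = 63
byte 3: 6e ^ 4e = 20
byte 4: 63 ^ fa = 99
byte 5: 68 ^ d7 = bf
byte 6: 20 ^ 4e = 6e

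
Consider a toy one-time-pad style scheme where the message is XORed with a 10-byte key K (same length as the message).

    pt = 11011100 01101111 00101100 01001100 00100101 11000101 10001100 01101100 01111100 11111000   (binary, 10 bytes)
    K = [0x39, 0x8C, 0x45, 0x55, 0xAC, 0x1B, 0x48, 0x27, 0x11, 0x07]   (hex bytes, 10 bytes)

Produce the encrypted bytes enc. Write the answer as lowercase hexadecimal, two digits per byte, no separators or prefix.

e5e3691989dec44b6dff

XOR is its own inverse, so applying the key byte-wise gives the result directly.
dc ^ 39 = e5
6f ^ 8c = e3
2c ^ 45 = 69
4c ^ 55 = 19
25 ^ ac = 89
c5 ^ 1b = de
8c ^ 48 = c4
6c ^ 27 = 4b
7c ^ 11 = 6d
f8 ^ 07 = ff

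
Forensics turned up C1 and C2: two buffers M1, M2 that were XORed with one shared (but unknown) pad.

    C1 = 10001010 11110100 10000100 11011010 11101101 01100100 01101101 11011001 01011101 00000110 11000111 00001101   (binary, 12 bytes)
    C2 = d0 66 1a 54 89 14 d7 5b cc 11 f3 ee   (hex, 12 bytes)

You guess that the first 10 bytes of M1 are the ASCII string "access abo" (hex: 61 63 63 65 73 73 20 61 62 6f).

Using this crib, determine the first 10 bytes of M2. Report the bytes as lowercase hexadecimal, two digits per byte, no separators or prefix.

3bf1fdeb17039ae3f378

First, C1 ⊕ C2 = (M1 ⊕ K) ⊕ (M2 ⊕ K) = M1 ⊕ M2, so the key drops out. Then M2 = (M1 ⊕ M2) ⊕ M1 over the first 10 bytes.
byte 0: (8a XOR d0) XOR 61 = 5a XOR 61 = 3b
byte 1: (f4 XOR 66) XOR 63 = 92 XOR 63 = f1
byte 2: (84 XOR 1a) XOR 63 = 9e XOR 63 = fd
byte 3: (da XOR 54) XOR 65 = 8e XOR 65 = eb
byte 4: (ed XOR 89) XOR 73 = 64 XOR 73 = 17
byte 5: (64 XOR 14) XOR 73 = 70 XOR 73 = 03
byte 6: (6d XOR d7) XOR 20 = ba XOR 20 = 9a
byte 7: (d9 XOR 5b) XOR 61 = 82 XOR 61 = e3
byte 8: (5d XOR cc) XOR 62 = 91 XOR 62 = f3
byte 9: (06 XOR 11) XOR 6f = 17 XOR 6f = 78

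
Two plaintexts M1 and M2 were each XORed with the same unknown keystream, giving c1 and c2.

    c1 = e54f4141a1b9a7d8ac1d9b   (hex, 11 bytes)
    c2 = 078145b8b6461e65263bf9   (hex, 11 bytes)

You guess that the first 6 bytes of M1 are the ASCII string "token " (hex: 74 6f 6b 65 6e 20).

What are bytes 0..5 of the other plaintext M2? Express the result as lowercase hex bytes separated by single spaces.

First, c1 ⊕ c2 = (M1 ⊕ K) ⊕ (M2 ⊕ K) = M1 ⊕ M2, so the key drops out. Then M2 = (M1 ⊕ M2) ⊕ M1 over the first 6 bytes.
byte 0: (e5 ⊕ 07) ⊕ 74 = e2 ⊕ 74 = 96
byte 1: (4f ⊕ 81) ⊕ 6f = ce ⊕ 6f = a1
byte 2: (41 ⊕ 45) ⊕ 6b = 04 ⊕ 6b = 6f
byte 3: (41 ⊕ b8) ⊕ 65 = f9 ⊕ 65 = 9c
byte 4: (a1 ⊕ b6) ⊕ 6e = 17 ⊕ 6e = 79
byte 5: (b9 ⊕ 46) ⊕ 20 = ff ⊕ 20 = df

96 a1 6f 9c 79 df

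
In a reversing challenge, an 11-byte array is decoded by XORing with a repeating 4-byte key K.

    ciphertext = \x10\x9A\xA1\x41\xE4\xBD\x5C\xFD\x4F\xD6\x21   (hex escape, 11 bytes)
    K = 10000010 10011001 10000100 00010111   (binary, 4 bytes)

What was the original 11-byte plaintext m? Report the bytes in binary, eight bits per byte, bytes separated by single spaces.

10010010 00000011 00100101 01010110 01100110 00100100 11011000 11101010 11001101 01001111 10100101

The 4-byte key repeats, so the effective keystream is 82 99 84 17 82 99 84 17 82 99 84.
byte 0: 10 ^ 82 = 92
byte 1: 9a ^ 99 = 03
byte 2: a1 ^ 84 = 25
byte 3: 41 ^ 17 = 56
byte 4: e4 ^ 82 = 66
byte 5: bd ^ 99 = 24
byte 6: 5c ^ 84 = d8
byte 7: fd ^ 17 = ea
byte 8: 4f ^ 82 = cd
byte 9: d6 ^ 99 = 4f
byte 10: 21 ^ 84 = a5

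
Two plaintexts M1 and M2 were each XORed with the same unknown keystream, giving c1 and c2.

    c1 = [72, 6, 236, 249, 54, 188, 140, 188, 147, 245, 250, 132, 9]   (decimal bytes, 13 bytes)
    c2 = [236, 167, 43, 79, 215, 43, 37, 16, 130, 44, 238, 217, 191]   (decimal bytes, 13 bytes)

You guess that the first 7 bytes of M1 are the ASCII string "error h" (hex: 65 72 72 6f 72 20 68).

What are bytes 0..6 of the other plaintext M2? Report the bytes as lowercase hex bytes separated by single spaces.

c1 d3 b5 d9 93 b7 c1

First, c1 ⊕ c2 = (M1 ⊕ K) ⊕ (M2 ⊕ K) = M1 ⊕ M2, so the key drops out. Then M2 = (M1 ⊕ M2) ⊕ M1 over the first 7 bytes.
byte 0: (48 ⊕ ec) ⊕ 65 = a4 ⊕ 65 = c1
byte 1: (06 ⊕ a7) ⊕ 72 = a1 ⊕ 72 = d3
byte 2: (ec ⊕ 2b) ⊕ 72 = c7 ⊕ 72 = b5
byte 3: (f9 ⊕ 4f) ⊕ 6f = b6 ⊕ 6f = d9
byte 4: (36 ⊕ d7) ⊕ 72 = e1 ⊕ 72 = 93
byte 5: (bc ⊕ 2b) ⊕ 20 = 97 ⊕ 20 = b7
byte 6: (8c ⊕ 25) ⊕ 68 = a9 ⊕ 68 = c1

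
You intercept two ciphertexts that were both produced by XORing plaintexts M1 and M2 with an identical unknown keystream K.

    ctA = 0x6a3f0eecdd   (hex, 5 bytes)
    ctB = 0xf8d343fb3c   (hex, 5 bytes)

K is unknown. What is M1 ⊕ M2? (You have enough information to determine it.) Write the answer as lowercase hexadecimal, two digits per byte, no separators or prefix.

92ec4d17e1

ctA ⊕ ctB = (M1 ⊕ K) ⊕ (M2 ⊕ K) = M1 ⊕ M2 — the shared key cancels under XOR.
01101010 XOR 11111000 = 10010010
00111111 XOR 11010011 = 11101100
00001110 XOR 01000011 = 01001101
11101100 XOR 11111011 = 00010111
11011101 XOR 00111100 = 11100001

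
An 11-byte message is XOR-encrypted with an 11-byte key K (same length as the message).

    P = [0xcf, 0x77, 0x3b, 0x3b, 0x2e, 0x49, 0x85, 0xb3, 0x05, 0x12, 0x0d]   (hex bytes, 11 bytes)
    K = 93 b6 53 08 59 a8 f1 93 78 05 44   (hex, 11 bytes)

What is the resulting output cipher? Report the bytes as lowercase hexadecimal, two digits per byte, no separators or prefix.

XOR is its own inverse, so applying the key byte-wise gives the result directly.
207 ⊕ 147 =  92
119 ⊕ 182 = 193
 59 ⊕  83 = 104
 59 ⊕   8 =  51
 46 ⊕  89 = 119
 73 ⊕ 168 = 225
133 ⊕ 241 = 116
179 ⊕ 147 =  32
  5 ⊕ 120 = 125
 18 ⊕   5 =  23
 13 ⊕  68 =  73

5cc1683377e174207d1749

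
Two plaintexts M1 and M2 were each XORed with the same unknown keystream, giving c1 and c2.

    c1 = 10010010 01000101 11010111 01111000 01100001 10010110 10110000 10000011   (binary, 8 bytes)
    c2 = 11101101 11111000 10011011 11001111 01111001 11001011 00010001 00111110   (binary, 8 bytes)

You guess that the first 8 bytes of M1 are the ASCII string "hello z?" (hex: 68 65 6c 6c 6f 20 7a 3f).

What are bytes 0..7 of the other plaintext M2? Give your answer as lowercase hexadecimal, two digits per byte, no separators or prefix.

17d820db777ddb82

First, c1 ⊕ c2 = (M1 ⊕ K) ⊕ (M2 ⊕ K) = M1 ⊕ M2, so the key drops out. Then M2 = (M1 ⊕ M2) ⊕ M1 over the first 8 bytes.
byte 0: (92 ^ ed) ^ 68 = 7f ^ 68 = 17
byte 1: (45 ^ f8) ^ 65 = bd ^ 65 = d8
byte 2: (d7 ^ 9b) ^ 6c = 4c ^ 6c = 20
byte 3: (78 ^ cf) ^ 6c = b7 ^ 6c = db
byte 4: (61 ^ 79) ^ 6f = 18 ^ 6f = 77
byte 5: (96 ^ cb) ^ 20 = 5d ^ 20 = 7d
byte 6: (b0 ^ 11) ^ 7a = a1 ^ 7a = db
byte 7: (83 ^ 3e) ^ 3f = bd ^ 3f = 82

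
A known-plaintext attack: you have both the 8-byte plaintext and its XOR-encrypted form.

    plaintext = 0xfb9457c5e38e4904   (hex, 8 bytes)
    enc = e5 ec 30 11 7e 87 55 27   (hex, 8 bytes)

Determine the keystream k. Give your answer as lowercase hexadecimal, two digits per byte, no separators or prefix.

Since enc = plaintext ⊕ k, XORing both sides with plaintext gives k = plaintext ⊕ enc.
byte 0: 11111011 ^ 11100101 = 00011110
byte 1: 10010100 ^ 11101100 = 01111000
byte 2: 01010111 ^ 00110000 = 01100111
byte 3: 11000101 ^ 00010001 = 11010100
byte 4: 11100011 ^ 01111110 = 10011101
byte 5: 10001110 ^ 10000111 = 00001001
byte 6: 01001001 ^ 01010101 = 00011100
byte 7: 00000100 ^ 00100111 = 00100011

1e7867d49d091c23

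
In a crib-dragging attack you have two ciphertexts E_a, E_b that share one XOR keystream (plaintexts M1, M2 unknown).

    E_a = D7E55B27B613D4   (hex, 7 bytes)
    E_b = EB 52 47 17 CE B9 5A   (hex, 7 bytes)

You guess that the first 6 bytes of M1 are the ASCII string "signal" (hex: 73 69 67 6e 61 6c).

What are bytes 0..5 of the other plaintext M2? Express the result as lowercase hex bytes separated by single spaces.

4f de 7b 5e 19 c6

First, E_a ⊕ E_b = (M1 ⊕ K) ⊕ (M2 ⊕ K) = M1 ⊕ M2, so the key drops out. Then M2 = (M1 ⊕ M2) ⊕ M1 over the first 6 bytes.
byte 0: (d7 ⊕ eb) ⊕ 73 = 3c ⊕ 73 = 4f
byte 1: (e5 ⊕ 52) ⊕ 69 = b7 ⊕ 69 = de
byte 2: (5b ⊕ 47) ⊕ 67 = 1c ⊕ 67 = 7b
byte 3: (27 ⊕ 17) ⊕ 6e = 30 ⊕ 6e = 5e
byte 4: (b6 ⊕ ce) ⊕ 61 = 78 ⊕ 61 = 19
byte 5: (13 ⊕ b9) ⊕ 6c = aa ⊕ 6c = c6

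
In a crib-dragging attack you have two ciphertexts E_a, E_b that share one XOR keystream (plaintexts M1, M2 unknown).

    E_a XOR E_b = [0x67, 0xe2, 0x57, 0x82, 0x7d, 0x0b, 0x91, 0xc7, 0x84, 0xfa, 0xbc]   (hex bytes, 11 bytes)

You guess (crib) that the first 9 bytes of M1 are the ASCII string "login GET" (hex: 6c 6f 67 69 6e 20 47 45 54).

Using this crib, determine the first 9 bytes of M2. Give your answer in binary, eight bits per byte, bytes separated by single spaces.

00001011 10001101 00110000 11101011 00010011 00101011 11010110 10000010 11010000

Since E_a ⊕ E_b = M1 ⊕ M2, XORing with the guessed M1 bytes yields the corresponding M2 bytes: M2 = (E_a ⊕ E_b) ⊕ M1.
byte 0: 01100111 ^ 01101100 = 00001011
byte 1: 11100010 ^ 01101111 = 10001101
byte 2: 01010111 ^ 01100111 = 00110000
byte 3: 10000010 ^ 01101001 = 11101011
byte 4: 01111101 ^ 01101110 = 00010011
byte 5: 00001011 ^ 00100000 = 00101011
byte 6: 10010001 ^ 01000111 = 11010110
byte 7: 11000111 ^ 01000101 = 10000010
byte 8: 10000100 ^ 01010100 = 11010000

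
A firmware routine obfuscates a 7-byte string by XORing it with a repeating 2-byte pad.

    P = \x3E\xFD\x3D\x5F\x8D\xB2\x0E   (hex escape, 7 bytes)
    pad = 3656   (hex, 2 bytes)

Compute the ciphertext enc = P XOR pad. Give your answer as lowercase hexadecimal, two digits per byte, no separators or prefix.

08ab0b09bbe438

The 2-byte key repeats, so the effective keystream is 36 56 36 56 36 56 36.
byte 0: 3e ⊕ 36 = 08
byte 1: fd ⊕ 56 = ab
byte 2: 3d ⊕ 36 = 0b
byte 3: 5f ⊕ 56 = 09
byte 4: 8d ⊕ 36 = bb
byte 5: b2 ⊕ 56 = e4
byte 6: 0e ⊕ 36 = 38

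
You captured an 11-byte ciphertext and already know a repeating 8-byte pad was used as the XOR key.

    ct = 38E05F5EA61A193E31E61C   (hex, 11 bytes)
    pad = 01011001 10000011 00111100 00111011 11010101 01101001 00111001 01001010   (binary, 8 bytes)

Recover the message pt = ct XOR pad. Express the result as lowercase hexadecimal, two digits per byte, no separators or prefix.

The 8-byte key repeats, so the effective keystream is 59 83 3c 3b d5 69 39 4a 59 83 3c.
byte 0: 38 XOR 59 = 61
byte 1: e0 XOR 83 = 63
byte 2: 5f XOR 3c = 63
byte 3: 5e XOR 3b = 65
byte 4: a6 XOR d5 = 73
byte 5: 1a XOR 69 = 73
byte 6: 19 XOR 39 = 20
byte 7: 3e XOR 4a = 74
byte 8: 31 XOR 59 = 68
byte 9: e6 XOR 83 = 65
byte 10: 1c XOR 3c = 20

6163636573732074686520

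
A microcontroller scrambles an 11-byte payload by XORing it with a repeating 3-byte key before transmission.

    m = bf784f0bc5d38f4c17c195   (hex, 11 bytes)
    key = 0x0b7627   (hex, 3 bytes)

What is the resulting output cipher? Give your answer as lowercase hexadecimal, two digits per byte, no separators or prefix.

The 3-byte key repeats, so the effective keystream is 0b 76 27 0b 76 27 0b 76 27 0b 76.
byte 0: bf xor 0b = b4
byte 1: 78 xor 76 = 0e
byte 2: 4f xor 27 = 68
byte 3: 0b xor 0b = 00
byte 4: c5 xor 76 = b3
byte 5: d3 xor 27 = f4
byte 6: 8f xor 0b = 84
byte 7: 4c xor 76 = 3a
byte 8: 17 xor 27 = 30
byte 9: c1 xor 0b = ca
byte 10: 95 xor 76 = e3

b40e6800b3f4843a30cae3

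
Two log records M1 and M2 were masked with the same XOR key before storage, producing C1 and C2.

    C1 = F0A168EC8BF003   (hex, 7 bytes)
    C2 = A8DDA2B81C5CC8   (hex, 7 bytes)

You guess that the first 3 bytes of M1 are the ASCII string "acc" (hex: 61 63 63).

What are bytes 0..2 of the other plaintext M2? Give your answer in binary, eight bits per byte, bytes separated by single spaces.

First, C1 ⊕ C2 = (M1 ⊕ K) ⊕ (M2 ⊕ K) = M1 ⊕ M2, so the key drops out. Then M2 = (M1 ⊕ M2) ⊕ M1 over the first 3 bytes.
byte 0: (f0 XOR a8) XOR 61 = 58 XOR 61 = 39
byte 1: (a1 XOR dd) XOR 63 = 7c XOR 63 = 1f
byte 2: (68 XOR a2) XOR 63 = ca XOR 63 = a9

00111001 00011111 10101001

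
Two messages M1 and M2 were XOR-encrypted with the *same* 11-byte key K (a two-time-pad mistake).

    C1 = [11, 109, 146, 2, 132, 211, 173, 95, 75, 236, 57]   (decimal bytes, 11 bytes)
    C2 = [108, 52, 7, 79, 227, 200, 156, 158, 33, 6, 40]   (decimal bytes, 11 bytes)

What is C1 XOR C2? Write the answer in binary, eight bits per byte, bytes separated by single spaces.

C1 ⊕ C2 = (M1 ⊕ K) ⊕ (M2 ⊕ K) = M1 ⊕ M2 — the shared key cancels under XOR.
0b xor 6c = 67
6d xor 34 = 59
92 xor 07 = 95
02 xor 4f = 4d
84 xor e3 = 67
d3 xor c8 = 1b
ad xor 9c = 31
5f xor 9e = c1
4b xor 21 = 6a
ec xor 06 = ea
39 xor 28 = 11

01100111 01011001 10010101 01001101 01100111 00011011 00110001 11000001 01101010 11101010 00010001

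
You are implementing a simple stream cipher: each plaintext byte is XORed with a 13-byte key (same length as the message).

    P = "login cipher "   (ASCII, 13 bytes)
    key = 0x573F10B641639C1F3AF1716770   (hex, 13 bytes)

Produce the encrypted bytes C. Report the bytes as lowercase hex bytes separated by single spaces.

3b 50 77 df 2f 43 ff 76 4a 99 14 15 50

byte 0: 6c xor 57 = 3b
byte 1: 6f xor 3f = 50
byte 2: 67 xor 10 = 77
byte 3: 69 xor b6 = df
byte 4: 6e xor 41 = 2f
byte 5: 20 xor 63 = 43
byte 6: 63 xor 9c = ff
byte 7: 69 xor 1f = 76
byte 8: 70 xor 3a = 4a
byte 9: 68 xor f1 = 99
byte 10: 65 xor 71 = 14
byte 11: 72 xor 67 = 15
byte 12: 20 xor 70 = 50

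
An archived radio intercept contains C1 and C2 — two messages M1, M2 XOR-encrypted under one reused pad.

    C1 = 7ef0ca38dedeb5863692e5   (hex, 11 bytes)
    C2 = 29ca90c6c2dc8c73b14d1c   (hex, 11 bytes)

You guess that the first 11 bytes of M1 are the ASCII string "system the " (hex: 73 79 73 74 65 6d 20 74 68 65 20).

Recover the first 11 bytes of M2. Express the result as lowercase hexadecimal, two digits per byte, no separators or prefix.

2443298a796f1981efbad9

First, C1 ⊕ C2 = (M1 ⊕ K) ⊕ (M2 ⊕ K) = M1 ⊕ M2, so the key drops out. Then M2 = (M1 ⊕ M2) ⊕ M1 over the first 11 bytes.
byte 0: (7e ⊕ 29) ⊕ 73 = 57 ⊕ 73 = 24
byte 1: (f0 ⊕ ca) ⊕ 79 = 3a ⊕ 79 = 43
byte 2: (ca ⊕ 90) ⊕ 73 = 5a ⊕ 73 = 29
byte 3: (38 ⊕ c6) ⊕ 74 = fe ⊕ 74 = 8a
byte 4: (de ⊕ c2) ⊕ 65 = 1c ⊕ 65 = 79
byte 5: (de ⊕ dc) ⊕ 6d = 02 ⊕ 6d = 6f
byte 6: (b5 ⊕ 8c) ⊕ 20 = 39 ⊕ 20 = 19
byte 7: (86 ⊕ 73) ⊕ 74 = f5 ⊕ 74 = 81
byte 8: (36 ⊕ b1) ⊕ 68 = 87 ⊕ 68 = ef
byte 9: (92 ⊕ 4d) ⊕ 65 = df ⊕ 65 = ba
byte 10: (e5 ⊕ 1c) ⊕ 20 = f9 ⊕ 20 = d9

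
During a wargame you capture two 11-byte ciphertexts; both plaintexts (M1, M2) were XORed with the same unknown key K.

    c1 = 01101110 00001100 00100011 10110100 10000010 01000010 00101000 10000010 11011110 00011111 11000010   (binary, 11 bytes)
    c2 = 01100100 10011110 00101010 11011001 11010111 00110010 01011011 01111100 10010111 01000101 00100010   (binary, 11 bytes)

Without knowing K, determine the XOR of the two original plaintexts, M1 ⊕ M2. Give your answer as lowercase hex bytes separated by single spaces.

0a 92 09 6d 55 70 73 fe 49 5a e0

c1 ⊕ c2 = (M1 ⊕ K) ⊕ (M2 ⊕ K) = M1 ⊕ M2 — the shared key cancels under XOR.
byte 0: 6e ⊕ 64 = 0a
byte 1: 0c ⊕ 9e = 92
byte 2: 23 ⊕ 2a = 09
byte 3: b4 ⊕ d9 = 6d
byte 4: 82 ⊕ d7 = 55
byte 5: 42 ⊕ 32 = 70
byte 6: 28 ⊕ 5b = 73
byte 7: 82 ⊕ 7c = fe
byte 8: de ⊕ 97 = 49
byte 9: 1f ⊕ 45 = 5a
byte 10: c2 ⊕ 22 = e0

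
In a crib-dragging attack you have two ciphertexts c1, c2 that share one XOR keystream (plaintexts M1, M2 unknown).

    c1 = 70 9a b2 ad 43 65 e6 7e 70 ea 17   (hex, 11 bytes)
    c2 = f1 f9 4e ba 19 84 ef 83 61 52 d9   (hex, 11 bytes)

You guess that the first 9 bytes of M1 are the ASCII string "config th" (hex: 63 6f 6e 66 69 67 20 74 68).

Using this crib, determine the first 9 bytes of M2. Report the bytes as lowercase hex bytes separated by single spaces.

e2 0c 92 71 33 86 29 89 79

First, c1 ⊕ c2 = (M1 ⊕ K) ⊕ (M2 ⊕ K) = M1 ⊕ M2, so the key drops out. Then M2 = (M1 ⊕ M2) ⊕ M1 over the first 9 bytes.
byte 0: (70 ^ f1) ^ 63 = 81 ^ 63 = e2
byte 1: (9a ^ f9) ^ 6f = 63 ^ 6f = 0c
byte 2: (b2 ^ 4e) ^ 6e = fc ^ 6e = 92
byte 3: (ad ^ ba) ^ 66 = 17 ^ 66 = 71
byte 4: (43 ^ 19) ^ 69 = 5a ^ 69 = 33
byte 5: (65 ^ 84) ^ 67 = e1 ^ 67 = 86
byte 6: (e6 ^ ef) ^ 20 = 09 ^ 20 = 29
byte 7: (7e ^ 83) ^ 74 = fd ^ 74 = 89
byte 8: (70 ^ 61) ^ 68 = 11 ^ 68 = 79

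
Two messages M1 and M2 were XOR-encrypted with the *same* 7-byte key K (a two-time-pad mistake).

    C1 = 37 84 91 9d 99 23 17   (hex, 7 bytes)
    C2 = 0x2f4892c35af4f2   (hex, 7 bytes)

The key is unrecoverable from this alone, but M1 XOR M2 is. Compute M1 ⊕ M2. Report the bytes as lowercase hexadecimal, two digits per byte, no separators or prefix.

18cc035ec3d7e5

C1 ⊕ C2 = (M1 ⊕ K) ⊕ (M2 ⊕ K) = M1 ⊕ M2 — the shared key cancels under XOR.
 55 ^  47 =  24
132 ^  72 = 204
145 ^ 146 =   3
157 ^ 195 =  94
153 ^  90 = 195
 35 ^ 244 = 215
 23 ^ 242 = 229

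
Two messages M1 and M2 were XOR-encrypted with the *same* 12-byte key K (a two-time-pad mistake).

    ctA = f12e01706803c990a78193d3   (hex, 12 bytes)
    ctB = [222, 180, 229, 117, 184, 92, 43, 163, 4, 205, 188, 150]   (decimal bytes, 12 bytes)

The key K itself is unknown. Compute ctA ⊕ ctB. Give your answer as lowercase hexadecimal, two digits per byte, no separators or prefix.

2f9ae405d05fe233a34c2f45

ctA ⊕ ctB = (M1 ⊕ K) ⊕ (M2 ⊕ K) = M1 ⊕ M2 — the shared key cancels under XOR.
11110001 xor 11011110 = 00101111
00101110 xor 10110100 = 10011010
00000001 xor 11100101 = 11100100
01110000 xor 01110101 = 00000101
01101000 xor 10111000 = 11010000
00000011 xor 01011100 = 01011111
11001001 xor 00101011 = 11100010
10010000 xor 10100011 = 00110011
10100111 xor 00000100 = 10100011
10000001 xor 11001101 = 01001100
10010011 xor 10111100 = 00101111
11010011 xor 10010110 = 01000101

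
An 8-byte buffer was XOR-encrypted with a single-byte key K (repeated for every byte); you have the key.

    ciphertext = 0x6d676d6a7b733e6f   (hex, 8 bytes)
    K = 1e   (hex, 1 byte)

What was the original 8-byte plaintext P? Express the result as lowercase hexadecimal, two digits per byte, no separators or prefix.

The 1-byte key repeats, so the effective keystream is 1e 1e 1e 1e 1e 1e 1e 1e.
byte 0: 01101101 XOR 00011110 = 01110011
byte 1: 01100111 XOR 00011110 = 01111001
byte 2: 01101101 XOR 00011110 = 01110011
byte 3: 01101010 XOR 00011110 = 01110100
byte 4: 01111011 XOR 00011110 = 01100101
byte 5: 01110011 XOR 00011110 = 01101101
byte 6: 00111110 XOR 00011110 = 00100000
byte 7: 01101111 XOR 00011110 = 01110001

73797374656d2071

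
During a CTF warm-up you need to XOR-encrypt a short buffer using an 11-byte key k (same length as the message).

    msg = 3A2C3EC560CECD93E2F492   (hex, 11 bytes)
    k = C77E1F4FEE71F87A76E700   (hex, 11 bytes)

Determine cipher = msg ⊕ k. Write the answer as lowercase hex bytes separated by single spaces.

fd 52 21 8a 8e bf 35 e9 94 13 92

3a xor c7 = fd
2c xor 7e = 52
3e xor 1f = 21
c5 xor 4f = 8a
60 xor ee = 8e
ce xor 71 = bf
cd xor f8 = 35
93 xor 7a = e9
e2 xor 76 = 94
f4 xor e7 = 13
92 xor 00 = 92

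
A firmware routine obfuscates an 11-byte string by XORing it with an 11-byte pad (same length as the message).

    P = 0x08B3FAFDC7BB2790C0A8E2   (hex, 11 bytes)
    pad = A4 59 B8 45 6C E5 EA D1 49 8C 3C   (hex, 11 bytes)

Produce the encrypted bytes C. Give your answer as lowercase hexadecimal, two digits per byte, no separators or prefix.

acea42b8ab5ecd418924de

byte 0: 08 ^ a4 = ac
byte 1: b3 ^ 59 = ea
byte 2: fa ^ b8 = 42
byte 3: fd ^ 45 = b8
byte 4: c7 ^ 6c = ab
byte 5: bb ^ e5 = 5e
byte 6: 27 ^ ea = cd
byte 7: 90 ^ d1 = 41
byte 8: c0 ^ 49 = 89
byte 9: a8 ^ 8c = 24
byte 10: e2 ^ 3c = de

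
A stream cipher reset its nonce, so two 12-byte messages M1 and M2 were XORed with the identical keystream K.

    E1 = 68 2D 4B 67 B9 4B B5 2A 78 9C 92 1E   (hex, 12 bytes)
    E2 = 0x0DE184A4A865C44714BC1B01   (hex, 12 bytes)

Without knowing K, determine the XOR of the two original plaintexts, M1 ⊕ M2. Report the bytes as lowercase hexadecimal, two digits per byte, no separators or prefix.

65cccfc3112e716d6c20891f

E1 ⊕ E2 = (M1 ⊕ K) ⊕ (M2 ⊕ K) = M1 ⊕ M2 — the shared key cancels under XOR.
104 ^  13 = 101
 45 ^ 225 = 204
 75 ^ 132 = 207
103 ^ 164 = 195
185 ^ 168 =  17
 75 ^ 101 =  46
181 ^ 196 = 113
 42 ^  71 = 109
120 ^  20 = 108
156 ^ 188 =  32
146 ^  27 = 137
 30 ^   1 =  31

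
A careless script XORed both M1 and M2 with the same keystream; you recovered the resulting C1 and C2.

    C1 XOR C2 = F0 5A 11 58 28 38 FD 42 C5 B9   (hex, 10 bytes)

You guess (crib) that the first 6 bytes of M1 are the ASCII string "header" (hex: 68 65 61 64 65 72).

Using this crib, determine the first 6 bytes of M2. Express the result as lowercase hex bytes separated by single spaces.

Since C1 ⊕ C2 = M1 ⊕ M2, XORing with the guessed M1 bytes yields the corresponding M2 bytes: M2 = (C1 ⊕ C2) ⊕ M1.
byte 0: f0 XOR 68 = 98
byte 1: 5a XOR 65 = 3f
byte 2: 11 XOR 61 = 70
byte 3: 58 XOR 64 = 3c
byte 4: 28 XOR 65 = 4d
byte 5: 38 XOR 72 = 4a

98 3f 70 3c 4d 4a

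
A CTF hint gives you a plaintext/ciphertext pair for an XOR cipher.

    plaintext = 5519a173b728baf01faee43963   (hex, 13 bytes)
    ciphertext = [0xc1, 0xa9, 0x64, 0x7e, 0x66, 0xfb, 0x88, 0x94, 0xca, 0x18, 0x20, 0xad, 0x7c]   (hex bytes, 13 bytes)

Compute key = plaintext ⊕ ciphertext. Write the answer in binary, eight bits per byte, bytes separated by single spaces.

Since ciphertext = plaintext ⊕ key, XORing both sides with plaintext gives key = plaintext ⊕ ciphertext.
55 xor c1 = 94
19 xor a9 = b0
a1 xor 64 = c5
73 xor 7e = 0d
b7 xor 66 = d1
28 xor fb = d3
ba xor 88 = 32
f0 xor 94 = 64
1f xor ca = d5
ae xor 18 = b6
e4 xor 20 = c4
39 xor ad = 94
63 xor 7c = 1f

10010100 10110000 11000101 00001101 11010001 11010011 00110010 01100100 11010101 10110110 11000100 10010100 00011111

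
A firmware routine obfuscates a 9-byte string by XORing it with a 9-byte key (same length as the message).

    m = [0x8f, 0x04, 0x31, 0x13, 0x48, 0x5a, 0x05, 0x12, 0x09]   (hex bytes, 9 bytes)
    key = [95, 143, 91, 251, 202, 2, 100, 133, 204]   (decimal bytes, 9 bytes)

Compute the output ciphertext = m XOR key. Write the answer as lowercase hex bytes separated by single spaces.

d0 8b 6a e8 82 58 61 97 c5

XOR is its own inverse, so applying the key byte-wise gives the result directly.
byte 0: 8f ⊕ 5f = d0
byte 1: 04 ⊕ 8f = 8b
byte 2: 31 ⊕ 5b = 6a
byte 3: 13 ⊕ fb = e8
byte 4: 48 ⊕ ca = 82
byte 5: 5a ⊕ 02 = 58
byte 6: 05 ⊕ 64 = 61
byte 7: 12 ⊕ 85 = 97
byte 8: 09 ⊕ cc = c5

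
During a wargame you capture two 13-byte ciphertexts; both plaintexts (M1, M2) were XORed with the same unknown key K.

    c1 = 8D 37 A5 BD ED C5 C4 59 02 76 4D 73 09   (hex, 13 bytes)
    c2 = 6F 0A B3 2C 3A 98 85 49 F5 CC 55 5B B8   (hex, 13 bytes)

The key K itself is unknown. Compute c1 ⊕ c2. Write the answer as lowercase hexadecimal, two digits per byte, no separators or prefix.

e23d1691d75d4110f7ba1828b1

c1 ⊕ c2 = (M1 ⊕ K) ⊕ (M2 ⊕ K) = M1 ⊕ M2 — the shared key cancels under XOR.
141 ^ 111 = 226
 55 ^  10 =  61
165 ^ 179 =  22
189 ^  44 = 145
237 ^  58 = 215
197 ^ 152 =  93
196 ^ 133 =  65
 89 ^  73 =  16
  2 ^ 245 = 247
118 ^ 204 = 186
 77 ^  85 =  24
115 ^  91 =  40
  9 ^ 184 = 177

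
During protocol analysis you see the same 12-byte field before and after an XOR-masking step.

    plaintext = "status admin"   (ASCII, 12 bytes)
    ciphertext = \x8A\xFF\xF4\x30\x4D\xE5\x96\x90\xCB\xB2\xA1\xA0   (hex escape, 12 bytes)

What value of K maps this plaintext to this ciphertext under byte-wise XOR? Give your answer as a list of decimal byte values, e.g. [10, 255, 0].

[249, 139, 149, 68, 56, 150, 182, 241, 175, 223, 200, 206]

Since ciphertext = plaintext ⊕ K, XORing both sides with plaintext gives K = plaintext ⊕ ciphertext.
115 XOR 138 = 249
116 XOR 255 = 139
 97 XOR 244 = 149
116 XOR  48 =  68
117 XOR  77 =  56
115 XOR 229 = 150
 32 XOR 150 = 182
 97 XOR 144 = 241
100 XOR 203 = 175
109 XOR 178 = 223
105 XOR 161 = 200
110 XOR 160 = 206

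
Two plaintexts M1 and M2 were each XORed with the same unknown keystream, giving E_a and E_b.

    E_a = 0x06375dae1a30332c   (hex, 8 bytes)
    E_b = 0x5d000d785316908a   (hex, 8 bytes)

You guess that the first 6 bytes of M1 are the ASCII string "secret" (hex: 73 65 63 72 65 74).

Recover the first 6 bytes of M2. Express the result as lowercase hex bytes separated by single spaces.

First, E_a ⊕ E_b = (M1 ⊕ K) ⊕ (M2 ⊕ K) = M1 ⊕ M2, so the key drops out. Then M2 = (M1 ⊕ M2) ⊕ M1 over the first 6 bytes.
byte 0: (06 ⊕ 5d) ⊕ 73 = 5b ⊕ 73 = 28
byte 1: (37 ⊕ 00) ⊕ 65 = 37 ⊕ 65 = 52
byte 2: (5d ⊕ 0d) ⊕ 63 = 50 ⊕ 63 = 33
byte 3: (ae ⊕ 78) ⊕ 72 = d6 ⊕ 72 = a4
byte 4: (1a ⊕ 53) ⊕ 65 = 49 ⊕ 65 = 2c
byte 5: (30 ⊕ 16) ⊕ 74 = 26 ⊕ 74 = 52

28 52 33 a4 2c 52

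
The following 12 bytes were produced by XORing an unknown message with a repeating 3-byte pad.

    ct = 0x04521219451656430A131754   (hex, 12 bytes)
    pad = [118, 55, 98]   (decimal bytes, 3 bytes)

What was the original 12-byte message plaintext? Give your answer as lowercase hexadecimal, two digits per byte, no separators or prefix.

The 3-byte key repeats, so the effective keystream is 76 37 62 76 37 62 76 37 62 76 37 62.
byte 0: 04 ^ 76 = 72
byte 1: 52 ^ 37 = 65
byte 2: 12 ^ 62 = 70
byte 3: 19 ^ 76 = 6f
byte 4: 45 ^ 37 = 72
byte 5: 16 ^ 62 = 74
byte 6: 56 ^ 76 = 20
byte 7: 43 ^ 37 = 74
byte 8: 0a ^ 62 = 68
byte 9: 13 ^ 76 = 65
byte 10: 17 ^ 37 = 20
byte 11: 54 ^ 62 = 36

7265706f7274207468652036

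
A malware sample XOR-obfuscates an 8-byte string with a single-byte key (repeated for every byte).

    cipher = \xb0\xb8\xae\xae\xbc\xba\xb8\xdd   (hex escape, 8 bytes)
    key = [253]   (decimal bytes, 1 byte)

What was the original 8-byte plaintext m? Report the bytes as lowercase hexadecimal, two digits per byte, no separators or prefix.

4d45535341474520

The 1-byte key repeats, so the effective keystream is fd fd fd fd fd fd fd fd.
byte 0: b0 XOR fd = 4d
byte 1: b8 XOR fd = 45
byte 2: ae XOR fd = 53
byte 3: ae XOR fd = 53
byte 4: bc XOR fd = 41
byte 5: ba XOR fd = 47
byte 6: b8 XOR fd = 45
byte 7: dd XOR fd = 20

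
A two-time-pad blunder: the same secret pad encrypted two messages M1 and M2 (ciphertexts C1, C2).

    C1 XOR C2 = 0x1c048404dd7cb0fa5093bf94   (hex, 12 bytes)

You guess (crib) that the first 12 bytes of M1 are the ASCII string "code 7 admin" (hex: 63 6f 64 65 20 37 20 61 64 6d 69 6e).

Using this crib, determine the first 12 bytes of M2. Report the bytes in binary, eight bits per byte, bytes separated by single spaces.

01111111 01101011 11100000 01100001 11111101 01001011 10010000 10011011 00110100 11111110 11010110 11111010

Since C1 ⊕ C2 = M1 ⊕ M2, XORing with the guessed M1 bytes yields the corresponding M2 bytes: M2 = (C1 ⊕ C2) ⊕ M1.
1c xor 63 = 7f
04 xor 6f = 6b
84 xor 64 = e0
04 xor 65 = 61
dd xor 20 = fd
7c xor 37 = 4b
b0 xor 20 = 90
fa xor 61 = 9b
50 xor 64 = 34
93 xor 6d = fe
bf xor 69 = d6
94 xor 6e = fa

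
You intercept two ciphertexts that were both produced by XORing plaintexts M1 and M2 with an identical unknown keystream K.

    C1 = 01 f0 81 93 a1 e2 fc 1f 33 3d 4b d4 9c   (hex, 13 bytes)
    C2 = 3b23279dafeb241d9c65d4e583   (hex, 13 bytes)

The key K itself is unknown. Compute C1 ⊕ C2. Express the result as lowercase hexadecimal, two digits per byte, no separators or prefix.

C1 ⊕ C2 = (M1 ⊕ K) ⊕ (M2 ⊕ K) = M1 ⊕ M2 — the shared key cancels under XOR.
byte 0:   1 xor  59 =  58
byte 1: 240 xor  35 = 211
byte 2: 129 xor  39 = 166
byte 3: 147 xor 157 =  14
byte 4: 161 xor 175 =  14
byte 5: 226 xor 235 =   9
byte 6: 252 xor  36 = 216
byte 7:  31 xor  29 =   2
byte 8:  51 xor 156 = 175
byte 9:  61 xor 101 =  88
byte 10:  75 xor 212 = 159
byte 11: 212 xor 229 =  49
byte 12: 156 xor 131 =  31

3ad3a60e0e09d802af589f311f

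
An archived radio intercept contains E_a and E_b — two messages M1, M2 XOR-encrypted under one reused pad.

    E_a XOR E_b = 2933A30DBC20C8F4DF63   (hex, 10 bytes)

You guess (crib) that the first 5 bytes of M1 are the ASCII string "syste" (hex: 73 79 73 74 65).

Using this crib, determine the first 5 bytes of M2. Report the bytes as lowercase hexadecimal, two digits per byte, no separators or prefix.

Since E_a ⊕ E_b = M1 ⊕ M2, XORing with the guessed M1 bytes yields the corresponding M2 bytes: M2 = (E_a ⊕ E_b) ⊕ M1.
byte 0:  41 xor 115 =  90
byte 1:  51 xor 121 =  74
byte 2: 163 xor 115 = 208
byte 3:  13 xor 116 = 121
byte 4: 188 xor 101 = 217

5a4ad079d9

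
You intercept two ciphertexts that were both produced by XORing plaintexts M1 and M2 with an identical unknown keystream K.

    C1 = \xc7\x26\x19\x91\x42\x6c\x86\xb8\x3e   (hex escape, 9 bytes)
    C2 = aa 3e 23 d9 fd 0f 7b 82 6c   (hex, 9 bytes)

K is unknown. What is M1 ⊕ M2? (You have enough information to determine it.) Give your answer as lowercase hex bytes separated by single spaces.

C1 ⊕ C2 = (M1 ⊕ K) ⊕ (M2 ⊕ K) = M1 ⊕ M2 — the shared key cancels under XOR.
11000111 ⊕ 10101010 = 01101101
00100110 ⊕ 00111110 = 00011000
00011001 ⊕ 00100011 = 00111010
10010001 ⊕ 11011001 = 01001000
01000010 ⊕ 11111101 = 10111111
01101100 ⊕ 00001111 = 01100011
10000110 ⊕ 01111011 = 11111101
10111000 ⊕ 10000010 = 00111010
00111110 ⊕ 01101100 = 01010010

6d 18 3a 48 bf 63 fd 3a 52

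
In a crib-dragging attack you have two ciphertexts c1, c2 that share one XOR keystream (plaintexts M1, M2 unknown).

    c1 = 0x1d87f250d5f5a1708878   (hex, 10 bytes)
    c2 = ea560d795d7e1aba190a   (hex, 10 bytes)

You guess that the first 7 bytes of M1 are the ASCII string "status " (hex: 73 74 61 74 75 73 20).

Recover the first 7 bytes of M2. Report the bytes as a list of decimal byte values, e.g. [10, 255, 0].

First, c1 ⊕ c2 = (M1 ⊕ K) ⊕ (M2 ⊕ K) = M1 ⊕ M2, so the key drops out. Then M2 = (M1 ⊕ M2) ⊕ M1 over the first 7 bytes.
byte 0: (1d XOR ea) XOR 73 = f7 XOR 73 = 84
byte 1: (87 XOR 56) XOR 74 = d1 XOR 74 = a5
byte 2: (f2 XOR 0d) XOR 61 = ff XOR 61 = 9e
byte 3: (50 XOR 79) XOR 74 = 29 XOR 74 = 5d
byte 4: (d5 XOR 5d) XOR 75 = 88 XOR 75 = fd
byte 5: (f5 XOR 7e) XOR 73 = 8b XOR 73 = f8
byte 6: (a1 XOR 1a) XOR 20 = bb XOR 20 = 9b

[132, 165, 158, 93, 253, 248, 155]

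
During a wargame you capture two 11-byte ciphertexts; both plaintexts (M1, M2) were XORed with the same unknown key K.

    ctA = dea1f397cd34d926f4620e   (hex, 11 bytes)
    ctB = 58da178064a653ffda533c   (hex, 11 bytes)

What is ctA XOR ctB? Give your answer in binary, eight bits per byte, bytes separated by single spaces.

10000110 01111011 11100100 00010111 10101001 10010010 10001010 11011001 00101110 00110001 00110010

ctA ⊕ ctB = (M1 ⊕ K) ⊕ (M2 ⊕ K) = M1 ⊕ M2 — the shared key cancels under XOR.
byte 0: 11011110 ^ 01011000 = 10000110
byte 1: 10100001 ^ 11011010 = 01111011
byte 2: 11110011 ^ 00010111 = 11100100
byte 3: 10010111 ^ 10000000 = 00010111
byte 4: 11001101 ^ 01100100 = 10101001
byte 5: 00110100 ^ 10100110 = 10010010
byte 6: 11011001 ^ 01010011 = 10001010
byte 7: 00100110 ^ 11111111 = 11011001
byte 8: 11110100 ^ 11011010 = 00101110
byte 9: 01100010 ^ 01010011 = 00110001
byte 10: 00001110 ^ 00111100 = 00110010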